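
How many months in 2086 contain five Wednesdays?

4

A month of length L has five Wednesdays iff its first Wednesday is on day ≤ L−28 (so day 1–3 in a 31-day month, 1–2 in a 30-day month, day 1 in a leap February).
Checking each month of 2086: Jan starts Tue (31d) ✓; Feb starts Fri (28d); Mar starts Fri (31d); Apr starts Mon (30d); May starts Wed (31d) ✓; Jun starts Sat (30d); Jul starts Mon (31d) ✓; Aug starts Thu (31d); Sep starts Sun (30d); Oct starts Tue (31d) ✓; Nov starts Fri (30d); Dec starts Sun (31d).
Five-Wednesday months: January, May, July, October → 4.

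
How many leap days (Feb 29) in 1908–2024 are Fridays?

Leap years in 1908–2024: 30 of them.
Feb 29 weekday advances by 5 (mod 7) from one leap year to the next four years later (or differs when a century non-leap intervenes).
Leap-day weekdays: 1908:Sat 1912:Thu 1916:Tue 1920:Sun 1924:Fri✓ 1928:Wed 1932:Mon 1936:Sat 1940:Thu 1944:Tue 1948:Sun 1952:Fri✓ 1956:Wed …(4 more)… 1976:Sun 1980:Fri✓ 1984:Wed 1988:Mon 1992:Sat 1996:Thu 2000:Tue 2004:Sun 2008:Fri✓ 2012:Wed 2016:Mon 2020:Sat 2024:Thu
Friday: 1924, 1952, 1980, 2008 → 4.

4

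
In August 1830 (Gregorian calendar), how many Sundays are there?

August 1830 has 31 days and begins on Sunday.
The first Sunday is August 1.
Sundays fall on 1, 8, 15, 22, 29 — that's 5.

5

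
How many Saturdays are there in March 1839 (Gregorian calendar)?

5

March 1839 has 31 days and begins on Friday.
The first Saturday is March 2.
Saturdays fall on 2, 9, 16, 23, 30 — that's 5.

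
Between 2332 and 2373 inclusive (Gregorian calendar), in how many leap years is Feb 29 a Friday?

Leap years in 2332–2373: 11 of them.
Feb 29 weekday advances by 5 (mod 7) from one leap year to the next four years later (or differs when a century non-leap intervenes).
Leap-day weekdays: 2332:Mon 2336:Sat 2340:Thu 2344:Tue 2348:Sun 2352:Fri✓ 2356:Wed 2360:Mon 2364:Sat 2368:Thu 2372:Tue
Friday: 2352 → 1.

1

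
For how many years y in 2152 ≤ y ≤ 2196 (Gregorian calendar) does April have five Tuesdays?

April has 30 days; it has five Tuesdays when Tuesday falls among the first (month-length − 28) days — i.e. when April 1 is one of Tuesday/Monday.
April 1 by year: 2152:Sat 2153:Sun 2154:Mon✓ 2155:Tue✓ 2156:Thu 2157:Fri 2158:Sat 2159:Sun 2160:Tue✓ 2161:Wed 2162:Thu 2163:Fri 2164:Sun 2165:Mon✓ 2166:Tue✓ …(15 more)… 2182:Mon✓ 2183:Tue✓ 2184:Thu 2185:Fri 2186:Sat 2187:Sun 2188:Tue✓ 2189:Wed 2190:Thu 2191:Fri 2192:Sun 2193:Mon✓ 2194:Tue✓ 2195:Wed 2196:Fri
Years with five Tuesdays: 2154, 2155, 2160, 2165, 2166, 2171, 2176, 2177, 2182, 2183, 2188, 2193, 2194 → 13.

13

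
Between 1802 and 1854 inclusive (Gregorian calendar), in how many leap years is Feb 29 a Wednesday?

Leap years in 1802–1854: 13 of them.
Feb 29 weekday advances by 5 (mod 7) from one leap year to the next four years later (or differs when a century non-leap intervenes).
Leap-day weekdays: 1804:Wed✓ 1808:Mon 1812:Sat 1816:Thu 1820:Tue 1824:Sun 1828:Fri 1832:Wed✓ 1836:Mon 1840:Sat 1844:Thu 1848:Tue 1852:Sun
Wednesday: 1804, 1832 → 2.

2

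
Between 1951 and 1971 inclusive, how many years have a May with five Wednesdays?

May has 31 days; it has five Wednesdays when Wednesday falls among the first (month-length − 28) days — i.e. when May 1 is one of Wednesday/Tuesday/Monday.
May 1 by year: 1951:Tue✓ 1952:Thu 1953:Fri 1954:Sat 1955:Sun 1956:Tue✓ 1957:Wed✓ 1958:Thu 1959:Fri 1960:Sun 1961:Mon✓ 1962:Tue✓ 1963:Wed✓ 1964:Fri 1965:Sat 1966:Sun 1967:Mon✓ 1968:Wed✓ 1969:Thu 1970:Fri 1971:Sat
Years with five Wednesdays: 1951, 1956, 1957, 1961, 1962, 1963, 1967, 1968 → 8.

8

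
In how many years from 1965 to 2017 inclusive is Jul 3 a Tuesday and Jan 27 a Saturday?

5

Check each year's weekday for Jul 3 and Jan 27:
  1965: Sat/Wed  1966: Sun/Thu  1967: Mon/Fri  1968: Wed/Sat  1969: Thu/Mon  1970: Fri/Tue  1971: Sat/Wed  1972: Mon/Thu  1973: Tue/Sat ✓  1974: Wed/Sun  1975: Thu/Mon  1976: Sat/Tue  1977: Sun/Thu  1978: Mon/Fri  …(25 more)…  2004: Sat/Tue  2005: Sun/Thu  2006: Mon/Fri  2007: Tue/Sat ✓  2008: Thu/Sun  2009: Fri/Tue  2010: Sat/Wed  2011: Sun/Thu  2012: Tue/Fri  2013: Wed/Sun  2014: Thu/Mon  2015: Fri/Tue  2016: Sun/Wed  2017: Mon/Fri
Both conditions hold in: 1973, 1979, 1990, 2001, 2007 — 5.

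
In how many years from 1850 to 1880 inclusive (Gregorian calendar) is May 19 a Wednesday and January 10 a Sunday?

3

Check each year's weekday for May 19 and January 10:
  1850: Sun/Thu  1851: Mon/Fri  1852: Wed/Sat  1853: Thu/Mon  1854: Fri/Tue  1855: Sat/Wed  1856: Mon/Thu  1857: Tue/Sat  1858: Wed/Sun ✓  1859: Thu/Mon  1860: Sat/Tue  1861: Sun/Thu  1862: Mon/Fri  1863: Tue/Sat  …(3 more)…  1867: Sun/Thu  1868: Tue/Fri  1869: Wed/Sun ✓  1870: Thu/Mon  1871: Fri/Tue  1872: Sun/Wed  1873: Mon/Fri  1874: Tue/Sat  1875: Wed/Sun ✓  1876: Fri/Mon  1877: Sat/Wed  1878: Sun/Thu  1879: Mon/Fri  1880: Wed/Sat
Both conditions hold in: 1858, 1869, 1875 — 3.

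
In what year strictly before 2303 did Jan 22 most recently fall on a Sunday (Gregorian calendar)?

2299

From one year to the next, a fixed date's weekday advances by 1, or by 2 when a Feb 29 lies between the two dates.
2303: January 22 is Thursday.
2302: Wednesday (−1)
2301: Tuesday (−1)
2300: Monday (−1)
2299: Sunday (−1)
Jan 22 falls on a Sunday in 2299.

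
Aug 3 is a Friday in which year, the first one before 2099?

From one year to the next, a fixed date's weekday advances by 1, or by 2 when a Feb 29 lies between the two dates.
2099: August 3 is Monday.
2098: Sunday (−1)
2097: Saturday (−1)
2096: Friday (−1)
Aug 3 falls on a Friday in 2096.

2096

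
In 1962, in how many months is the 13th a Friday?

Check the 13th of each month of 1962: Jan 13: Sat, Feb 13: Tue, Mar 13: Tue, Apr 13: Fri, May 13: Sun, Jun 13: Wed, Jul 13: Fri, Aug 13: Mon, Sep 13: Thu, Oct 13: Sat, Nov 13: Tue, Dec 13: Thu.
Friday occurs in April, July — 2 months.

2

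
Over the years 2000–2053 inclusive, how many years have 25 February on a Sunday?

8

Track 25 February's weekday year by year (advancing +1, or +2 across a Feb 29):
  2000: Fri  2001: Sun (+2) ✓  2002: Mon (+1)  2003: Tue (+1)  2004: Wed (+1)
  2005: Fri (+2)  2006: Sat (+1)  2007: Sun (+1) ✓  2008: Mon (+1)  2009: Wed (+2)
  2010: Thu (+1)  2011: Fri (+1)  2012: Sat (+1)  2013: Mon (+2)  … (26 more years) …
  2040: Sat (+1)  2041: Mon (+2)  2042: Tue (+1)  2043: Wed (+1)  2044: Thu (+1)
  2045: Sat (+2)  2046: Sun (+1) ✓  2047: Mon (+1)  2048: Tue (+1)  2049: Thu (+2)
  2050: Fri (+1)  2051: Sat (+1)  2052: Sun (+1) ✓  2053: Tue (+2)
Sunday years: 2001, 2007, 2018, 2024, 2029, 2035, 2046, 2052 — 8 in total.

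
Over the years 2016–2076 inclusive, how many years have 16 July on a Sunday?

9

Track 16 July's weekday year by year (advancing +1, or +2 across a Feb 29):
  2016: Sat  2017: Sun (+1) ✓  2018: Mon (+1)  2019: Tue (+1)  2020: Thu (+2)
  2021: Fri (+1)  2022: Sat (+1)  2023: Sun (+1) ✓  2024: Tue (+2)  2025: Wed (+1)
  2026: Thu (+1)  2027: Fri (+1)  2028: Sun (+2) ✓  2029: Mon (+1)  … (33 more years) …
  2063: Mon (+1)  2064: Wed (+2)  2065: Thu (+1)  2066: Fri (+1)  2067: Sat (+1)
  2068: Mon (+2)  2069: Tue (+1)  2070: Wed (+1)  2071: Thu (+1)  2072: Sat (+2)
  2073: Sun (+1) ✓  2074: Mon (+1)  2075: Tue (+1)  2076: Thu (+2)
Sunday years: 2017, 2023, 2028, 2034, 2045, 2051, 2056, 2062, 2073 — 9 in total.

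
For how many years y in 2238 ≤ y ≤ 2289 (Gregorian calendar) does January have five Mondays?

January has 31 days; it has five Mondays when Monday falls among the first (month-length − 28) days — i.e. when January 1 is one of Monday/Sunday/Saturday.
January 1 by year: 2238:Mon✓ 2239:Tue 2240:Wed 2241:Fri 2242:Sat✓ 2243:Sun✓ 2244:Mon✓ 2245:Wed 2246:Thu 2247:Fri 2248:Sat✓ 2249:Mon✓ 2250:Tue 2251:Wed 2252:Thu …(22 more)… 2275:Fri 2276:Sat✓ 2277:Mon✓ 2278:Tue 2279:Wed 2280:Thu 2281:Sat✓ 2282:Sun✓ 2283:Mon✓ 2284:Tue 2285:Thu 2286:Fri 2287:Sat✓ 2288:Sun✓ 2289:Tue
Years with five Mondays: 2238, 2242, 2243, 2244, 2248, 2249, 2253, 2254, 2255, 2259, 2260, 2265, 2266, 2270, 2271, 2272, 2276, 2277, 2281, 2282, 2283, 2287, 2288 → 23.

23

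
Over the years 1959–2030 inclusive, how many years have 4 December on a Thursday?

9

Track 4 December's weekday year by year (advancing +1, or +2 across a Feb 29):
  1959: Fri  1960: Sun (+2)  1961: Mon (+1)  1962: Tue (+1)  1963: Wed (+1)
  1964: Fri (+2)  1965: Sat (+1)  1966: Sun (+1)  1967: Mon (+1)  1968: Wed (+2)
  1969: Thu (+1) ✓  1970: Fri (+1)  1971: Sat (+1)  1972: Mon (+2)  … (44 more years) …
  2017: Mon (+1)  2018: Tue (+1)  2019: Wed (+1)  2020: Fri (+2)  2021: Sat (+1)
  2022: Sun (+1)  2023: Mon (+1)  2024: Wed (+2)  2025: Thu (+1) ✓  2026: Fri (+1)
  2027: Sat (+1)  2028: Mon (+2)  2029: Tue (+1)  2030: Wed (+1)
Thursday years: 1969, 1975, 1980, 1986, 1997, 2003, 2008, 2014, 2025 — 9 in total.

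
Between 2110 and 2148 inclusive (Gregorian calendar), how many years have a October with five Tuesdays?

October has 31 days; it has five Tuesdays when Tuesday falls among the first (month-length − 28) days — i.e. when October 1 is one of Tuesday/Monday/Sunday.
October 1 by year: 2110:Wed 2111:Thu 2112:Sat 2113:Sun✓ 2114:Mon✓ 2115:Tue✓ 2116:Thu 2117:Fri 2118:Sat 2119:Sun✓ 2120:Tue✓ 2121:Wed 2122:Thu 2123:Fri 2124:Sun✓ …(9 more)… 2134:Fri 2135:Sat 2136:Mon✓ 2137:Tue✓ 2138:Wed 2139:Thu 2140:Sat 2141:Sun✓ 2142:Mon✓ 2143:Tue✓ 2144:Thu 2145:Fri 2146:Sat 2147:Sun✓ 2148:Tue✓
Years with five Tuesdays: 2113, 2114, 2115, 2119, 2120, 2124, 2125, 2126, 2130, 2131, 2136, 2137, 2141, 2142, 2143, 2147, 2148 → 17.

17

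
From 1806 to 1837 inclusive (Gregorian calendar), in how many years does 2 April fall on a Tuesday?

4

Track 2 April's weekday year by year (advancing +1, or +2 across a Feb 29):
  1806: Wed  1807: Thu (+1)  1808: Sat (+2)  1809: Sun (+1)  1810: Mon (+1)
  1811: Tue (+1) ✓  1812: Thu (+2)  1813: Fri (+1)  1814: Sat (+1)  1815: Sun (+1)
  1816: Tue (+2) ✓  1817: Wed (+1)  1818: Thu (+1)  1819: Fri (+1)  … (4 more years) …
  1824: Fri (+2)  1825: Sat (+1)  1826: Sun (+1)  1827: Mon (+1)  1828: Wed (+2)
  1829: Thu (+1)  1830: Fri (+1)  1831: Sat (+1)  1832: Mon (+2)  1833: Tue (+1) ✓
  1834: Wed (+1)  1835: Thu (+1)  1836: Sat (+2)  1837: Sun (+1)
Tuesday years: 1811, 1816, 1822, 1833 — 4 in total.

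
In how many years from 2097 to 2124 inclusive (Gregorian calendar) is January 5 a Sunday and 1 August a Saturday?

1

Check each year's weekday for January 5 and 1 August:
  2097: Sat/Thu  2098: Sun/Fri  2099: Mon/Sat  2100: Tue/Sun  2101: Wed/Mon  2102: Thu/Tue  2103: Fri/Wed  2104: Sat/Fri  2105: Mon/Sat  2106: Tue/Sun  2107: Wed/Mon  2108: Thu/Wed  2109: Sat/Thu  2110: Sun/Fri  2111: Mon/Sat  2112: Tue/Mon  2113: Thu/Tue  2114: Fri/Wed  2115: Sat/Thu  2116: Sun/Sat ✓  2117: Tue/Sun  2118: Wed/Mon  2119: Thu/Tue  2120: Fri/Thu  2121: Sun/Fri  2122: Mon/Sat  2123: Tue/Sun  2124: Wed/Tue
Both conditions hold in: 2116 — 1.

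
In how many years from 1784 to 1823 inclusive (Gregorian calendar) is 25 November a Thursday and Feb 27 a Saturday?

Check each year's weekday for 25 November and Feb 27:
  1784: Thu/Fri  1785: Fri/Sun  1786: Sat/Mon  1787: Sun/Tue  1788: Tue/Wed  1789: Wed/Fri  1790: Thu/Sat ✓  1791: Fri/Sun  1792: Sun/Mon  1793: Mon/Wed  1794: Tue/Thu  1795: Wed/Fri  1796: Fri/Sat  1797: Sat/Mon  …(12 more)…  1810: Sun/Tue  1811: Mon/Wed  1812: Wed/Thu  1813: Thu/Sat ✓  1814: Fri/Sun  1815: Sat/Mon  1816: Mon/Tue  1817: Tue/Thu  1818: Wed/Fri  1819: Thu/Sat ✓  1820: Sat/Sun  1821: Sun/Tue  1822: Mon/Wed  1823: Tue/Thu
Both conditions hold in: 1790, 1802, 1813, 1819 — 4.

4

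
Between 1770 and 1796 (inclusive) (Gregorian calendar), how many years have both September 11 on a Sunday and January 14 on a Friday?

Check each year's weekday for September 11 and January 14:
  1770: Tue/Sun  1771: Wed/Mon  1772: Fri/Tue  1773: Sat/Thu  1774: Sun/Fri ✓  1775: Mon/Sat  1776: Wed/Sun  1777: Thu/Tue  1778: Fri/Wed  1779: Sat/Thu  1780: Mon/Fri  1781: Tue/Sun  1782: Wed/Mon  1783: Thu/Tue  1784: Sat/Wed  1785: Sun/Fri ✓  1786: Mon/Sat  1787: Tue/Sun  1788: Thu/Mon  1789: Fri/Wed  1790: Sat/Thu  1791: Sun/Fri ✓  1792: Tue/Sat  1793: Wed/Mon  1794: Thu/Tue  1795: Fri/Wed  1796: Sun/Thu
Both conditions hold in: 1774, 1785, 1791 — 3.

3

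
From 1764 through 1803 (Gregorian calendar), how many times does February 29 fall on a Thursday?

Leap years in 1764–1803: 9 of them.
Feb 29 weekday advances by 5 (mod 7) from one leap year to the next four years later (or differs when a century non-leap intervenes).
Leap-day weekdays: 1764:Wed 1768:Mon 1772:Sat 1776:Thu✓ 1780:Tue 1784:Sun 1788:Fri 1792:Wed 1796:Mon
Thursday: 1776 → 1.

1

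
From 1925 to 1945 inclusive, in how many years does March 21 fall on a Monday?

Track March 21's weekday year by year (advancing +1, or +2 across a Feb 29):
  1925: Sat  1926: Sun (+1)  1927: Mon (+1) ✓  1928: Wed (+2)  1929: Thu (+1)
  1930: Fri (+1)  1931: Sat (+1)  1932: Mon (+2) ✓  1933: Tue (+1)  1934: Wed (+1)
  1935: Thu (+1)  1936: Sat (+2)  1937: Sun (+1)  1938: Mon (+1) ✓  1939: Tue (+1)
  1940: Thu (+2)  1941: Fri (+1)  1942: Sat (+1)  1943: Sun (+1)  1944: Tue (+2)
  1945: Wed (+1)
Monday years: 1927, 1932, 1938 — 3 in total.

3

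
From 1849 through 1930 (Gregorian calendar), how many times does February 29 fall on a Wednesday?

3

Leap years in 1849–1930: 19 of them.
Feb 29 weekday advances by 5 (mod 7) from one leap year to the next four years later (or differs when a century non-leap intervenes).
Leap-day weekdays: 1852:Sun 1856:Fri 1860:Wed✓ 1864:Mon 1868:Sat 1872:Thu 1876:Tue 1880:Sun 1884:Fri 1888:Wed✓ 1892:Mon 1896:Sat 1904:Mon 1908:Sat 1912:Thu 1916:Tue 1920:Sun 1924:Fri 1928:Wed✓
Wednesday: 1860, 1888, 1928 → 3.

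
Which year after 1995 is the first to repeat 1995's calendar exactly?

2006

Two years share a calendar iff Jan 1 falls on the same weekday and both are leap or both are common. 1995: Jan 1 is Sunday, common year.
1996: Jan 1 Monday, leap
1997: Jan 1 Wednesday, common
1998: Jan 1 Thursday, common
1999: Jan 1 Friday, common
2000: Jan 1 Saturday, leap
2001: Jan 1 Monday, common
2002: Jan 1 Tuesday, common
2003: Jan 1 Wednesday, common
2004: Jan 1 Thursday, leap
2005: Jan 1 Saturday, common
2006: Jan 1 Sunday, common
2006 matches on both conditions.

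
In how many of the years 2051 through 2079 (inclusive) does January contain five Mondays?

13

January has 31 days; it has five Mondays when Monday falls among the first (month-length − 28) days — i.e. when January 1 is one of Monday/Sunday/Saturday.
January 1 by year: 2051:Sun✓ 2052:Mon✓ 2053:Wed 2054:Thu 2055:Fri 2056:Sat✓ 2057:Mon✓ 2058:Tue 2059:Wed 2060:Thu 2061:Sat✓ 2062:Sun✓ 2063:Mon✓ 2064:Tue 2065:Thu 2066:Fri 2067:Sat✓ 2068:Sun✓ 2069:Tue 2070:Wed 2071:Thu 2072:Fri 2073:Sun✓ 2074:Mon✓ 2075:Tue 2076:Wed 2077:Fri 2078:Sat✓ 2079:Sun✓
Years with five Mondays: 2051, 2052, 2056, 2057, 2061, 2062, 2063, 2067, 2068, 2073, 2074, 2078, 2079 → 13.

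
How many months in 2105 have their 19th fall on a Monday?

Check the 19th of each month of 2105: Jan 19: Mon, Feb 19: Thu, Mar 19: Thu, Apr 19: Sun, May 19: Tue, Jun 19: Fri, Jul 19: Sun, Aug 19: Wed, Sep 19: Sat, Oct 19: Mon, Nov 19: Thu, Dec 19: Sat.
Monday occurs in January, October — 2 months.

2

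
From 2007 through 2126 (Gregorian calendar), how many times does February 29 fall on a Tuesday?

Leap years in 2007–2126: 29 of them.
Feb 29 weekday advances by 5 (mod 7) from one leap year to the next four years later (or differs when a century non-leap intervenes).
Leap-day weekdays: 2008:Fri 2012:Wed 2016:Mon 2020:Sat 2024:Thu 2028:Tue✓ 2032:Sun 2036:Fri 2040:Wed 2044:Mon 2048:Sat 2052:Thu 2056:Tue✓ …(3 more)… 2072:Mon 2076:Sat 2080:Thu 2084:Tue✓ 2088:Sun 2092:Fri 2096:Wed 2104:Fri 2108:Wed 2112:Mon 2116:Sat 2120:Thu 2124:Tue✓
Tuesday: 2028, 2056, 2084, 2124 → 4.

4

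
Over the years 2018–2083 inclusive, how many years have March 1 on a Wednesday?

Track March 1's weekday year by year (advancing +1, or +2 across a Feb 29):
  2018: Thu  2019: Fri (+1)  2020: Sun (+2)  2021: Mon (+1)  2022: Tue (+1)
  2023: Wed (+1) ✓  2024: Fri (+2)  2025: Sat (+1)  2026: Sun (+1)  2027: Mon (+1)
  2028: Wed (+2) ✓  2029: Thu (+1)  2030: Fri (+1)  2031: Sat (+1)  … (38 more years) …
  2070: Sat (+1)  2071: Sun (+1)  2072: Tue (+2)  2073: Wed (+1) ✓  2074: Thu (+1)
  2075: Fri (+1)  2076: Sun (+2)  2077: Mon (+1)  2078: Tue (+1)  2079: Wed (+1) ✓
  2080: Fri (+2)  2081: Sat (+1)  2082: Sun (+1)  2083: Mon (+1)
Wednesday years: 2023, 2028, 2034, 2045, 2051, 2056, 2062, 2073, 2079 — 9 in total.

9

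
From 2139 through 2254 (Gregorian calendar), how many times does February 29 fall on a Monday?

5

Leap years in 2139–2254: 28 of them.
Feb 29 weekday advances by 5 (mod 7) from one leap year to the next four years later (or differs when a century non-leap intervenes).
Leap-day weekdays: 2140:Mon✓ 2144:Sat 2148:Thu 2152:Tue 2156:Sun 2160:Fri 2164:Wed 2168:Mon✓ 2172:Sat 2176:Thu 2180:Tue 2184:Sun 2188:Fri 2192:Wed 2196:Mon✓ 2204:Wed 2208:Mon✓ 2212:Sat 2216:Thu 2220:Tue 2224:Sun 2228:Fri 2232:Wed 2236:Mon✓ 2240:Sat 2244:Thu 2248:Tue 2252:Sun
Monday: 2140, 2168, 2196, 2208, 2236 → 5.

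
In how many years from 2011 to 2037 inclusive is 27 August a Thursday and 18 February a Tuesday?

1

Check each year's weekday for 27 August and 18 February:
  2011: Sat/Fri  2012: Mon/Sat  2013: Tue/Mon  2014: Wed/Tue  2015: Thu/Wed  2016: Sat/Thu  2017: Sun/Sat  2018: Mon/Sun  2019: Tue/Mon  2020: Thu/Tue ✓  2021: Fri/Thu  2022: Sat/Fri  2023: Sun/Sat  2024: Tue/Sun  2025: Wed/Tue  2026: Thu/Wed  2027: Fri/Thu  2028: Sun/Fri  2029: Mon/Sun  2030: Tue/Mon  2031: Wed/Tue  2032: Fri/Wed  2033: Sat/Fri  2034: Sun/Sat  2035: Mon/Sun  2036: Wed/Mon  2037: Thu/Wed
Both conditions hold in: 2020 — 1.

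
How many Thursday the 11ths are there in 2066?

Check the 11th of each month of 2066: Jan 11: Mon, Feb 11: Thu, Mar 11: Thu, Apr 11: Sun, May 11: Tue, Jun 11: Fri, Jul 11: Sun, Aug 11: Wed, Sep 11: Sat, Oct 11: Mon, Nov 11: Thu, Dec 11: Sat.
Thursday occurs in February, March, November — 3 months.

3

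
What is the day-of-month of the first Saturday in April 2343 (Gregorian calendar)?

3

April 1, 2343 is a Thursday, so the first Saturday is the 3rd.
The first Saturday is 3 + 0 = 3.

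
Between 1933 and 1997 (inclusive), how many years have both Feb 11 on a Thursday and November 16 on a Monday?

0

Check each year's weekday for Feb 11 and November 16:
  1933: Sat/Thu  1934: Sun/Fri  1935: Mon/Sat  1936: Tue/Mon  1937: Thu/Tue  1938: Fri/Wed  1939: Sat/Thu  1940: Sun/Sat  1941: Tue/Sun  1942: Wed/Mon  1943: Thu/Tue  1944: Fri/Thu  1945: Sun/Fri  1946: Mon/Sat  …(37 more)…  1984: Sat/Fri  1985: Mon/Sat  1986: Tue/Sun  1987: Wed/Mon  1988: Thu/Wed  1989: Sat/Thu  1990: Sun/Fri  1991: Mon/Sat  1992: Tue/Mon  1993: Thu/Tue  1994: Fri/Wed  1995: Sat/Thu  1996: Sun/Sat  1997: Tue/Sun
Both conditions hold in: no year — 0.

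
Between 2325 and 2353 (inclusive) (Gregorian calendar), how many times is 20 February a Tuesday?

Track 20 February's weekday year by year (advancing +1, or +2 across a Feb 29):
  2325: Fri  2326: Sat (+1)  2327: Sun (+1)  2328: Mon (+1)  2329: Wed (+2)
  2330: Thu (+1)  2331: Fri (+1)  2332: Sat (+1)  2333: Mon (+2)  2334: Tue (+1) ✓
  2335: Wed (+1)  2336: Thu (+1)  2337: Sat (+2)  2338: Sun (+1)  2339: Mon (+1)
  2340: Tue (+1) ✓  2341: Thu (+2)  2342: Fri (+1)  2343: Sat (+1)  2344: Sun (+1)
  2345: Tue (+2) ✓  2346: Wed (+1)  2347: Thu (+1)  2348: Fri (+1)  2349: Sun (+2)
  2350: Mon (+1)  2351: Tue (+1) ✓  2352: Wed (+1)  2353: Fri (+2)
Tuesday years: 2334, 2340, 2345, 2351 — 4 in total.

4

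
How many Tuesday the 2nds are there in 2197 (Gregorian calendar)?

1

Check the 2nd of each month of 2197: Jan 2: Mon, Feb 2: Thu, Mar 2: Thu, Apr 2: Sun, May 2: Tue, Jun 2: Fri, Jul 2: Sun, Aug 2: Wed, Sep 2: Sat, Oct 2: Mon, Nov 2: Thu, Dec 2: Sat.
Tuesday occurs in May — 1 month.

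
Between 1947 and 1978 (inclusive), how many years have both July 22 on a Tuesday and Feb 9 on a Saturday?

1

Check each year's weekday for July 22 and Feb 9:
  1947: Tue/Sun  1948: Thu/Mon  1949: Fri/Wed  1950: Sat/Thu  1951: Sun/Fri  1952: Tue/Sat ✓  1953: Wed/Mon  1954: Thu/Tue  1955: Fri/Wed  1956: Sun/Thu  1957: Mon/Sat  1958: Tue/Sun  1959: Wed/Mon  1960: Fri/Tue  …(4 more)…  1965: Thu/Tue  1966: Fri/Wed  1967: Sat/Thu  1968: Mon/Fri  1969: Tue/Sun  1970: Wed/Mon  1971: Thu/Tue  1972: Sat/Wed  1973: Sun/Fri  1974: Mon/Sat  1975: Tue/Sun  1976: Thu/Mon  1977: Fri/Wed  1978: Sat/Thu
Both conditions hold in: 1952 — 1.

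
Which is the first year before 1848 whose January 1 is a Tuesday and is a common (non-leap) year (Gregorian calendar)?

1839

Jan 1 advances by 2 weekdays after a leap year and by 1 after a common year.
1848: Jan 1 is Saturday (leap).
1847: Friday
1846: Thursday
1845: Wednesday
1844: Monday (leap)
1843: Sunday
1842: Saturday
1841: Friday
1840: Wednesday (leap)
1839: Tuesday
1839 begins on a Tuesday and is a common year.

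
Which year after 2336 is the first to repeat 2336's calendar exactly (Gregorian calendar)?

2364

Two years share a calendar iff Jan 1 falls on the same weekday and both are leap or both are common. 2336: Jan 1 is Wednesday, leap year.
2337: Jan 1 Friday, common
2338: Jan 1 Saturday, common
2339: Jan 1 Sunday, common
2340: Jan 1 Monday, leap
2341: Jan 1 Wednesday, common
2342: Jan 1 Thursday, common
2343: Jan 1 Friday, common
2344: Jan 1 Saturday, leap
2345: Jan 1 Monday, common
2346: Jan 1 Tuesday, common
2347: Jan 1 Wednesday, common
2348: Jan 1 Thursday, leap
2349: Jan 1 Saturday, common
2350: Jan 1 Sunday, common
2351: Jan 1 Monday, common
2352: Jan 1 Tuesday, leap
2353: Jan 1 Thursday, common
2354: Jan 1 Friday, common
2355: Jan 1 Saturday, common
2356: Jan 1 Sunday, leap
2357: Jan 1 Tuesday, common
2358: Jan 1 Wednesday, common
2359: Jan 1 Thursday, common
2360: Jan 1 Friday, leap
2361: Jan 1 Sunday, common
2362: Jan 1 Monday, common
2363: Jan 1 Tuesday, common
2364: Jan 1 Wednesday, leap
2364 matches on both conditions.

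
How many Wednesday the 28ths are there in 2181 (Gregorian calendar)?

Check the 28th of each month of 2181: Jan 28: Sun, Feb 28: Wed, Mar 28: Wed, Apr 28: Sat, May 28: Mon, Jun 28: Thu, Jul 28: Sat, Aug 28: Tue, Sep 28: Fri, Oct 28: Sun, Nov 28: Wed, Dec 28: Fri.
Wednesday occurs in February, March, November — 3 months.

3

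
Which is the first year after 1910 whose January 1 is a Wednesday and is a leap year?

1936

Jan 1 advances by 2 weekdays after a leap year and by 1 after a common year.
1910: Jan 1 is Saturday.
1911: Sunday
1912: Monday (leap)
1913: Wednesday
1914: Thursday
1915: Friday
1916: Saturday (leap)
1917: Monday
1918: Tuesday
1919: Wednesday
1920: Thursday (leap)
1921: Saturday
1922: Sunday
1923: Monday
1924: Tuesday (leap)
1925: Thursday
1926: Friday
1927: Saturday
1928: Sunday (leap)
1929: Tuesday
1930: Wednesday
1931: Thursday
1932: Friday (leap)
1933: Sunday
1934: Monday
1935: Tuesday
1936: Wednesday (leap)
1936 begins on a Wednesday and is a leap year.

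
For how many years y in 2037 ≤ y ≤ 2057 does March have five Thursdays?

9

March has 31 days; it has five Thursdays when Thursday falls among the first (month-length − 28) days — i.e. when March 1 is one of Thursday/Wednesday/Tuesday.
March 1 by year: 2037:Sun 2038:Mon 2039:Tue✓ 2040:Thu✓ 2041:Fri 2042:Sat 2043:Sun 2044:Tue✓ 2045:Wed✓ 2046:Thu✓ 2047:Fri 2048:Sun 2049:Mon 2050:Tue✓ 2051:Wed✓ 2052:Fri 2053:Sat 2054:Sun 2055:Mon 2056:Wed✓ 2057:Thu✓
Years with five Thursdays: 2039, 2040, 2044, 2045, 2046, 2050, 2051, 2056, 2057 → 9.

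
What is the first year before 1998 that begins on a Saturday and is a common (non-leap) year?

Jan 1 advances by 2 weekdays after a leap year and by 1 after a common year.
1998: Jan 1 is Thursday.
1997: Wednesday
1996: Monday (leap)
1995: Sunday
1994: Saturday
1994 begins on a Saturday and is a common year.

1994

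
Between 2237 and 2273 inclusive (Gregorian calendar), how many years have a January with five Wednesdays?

January has 31 days; it has five Wednesdays when Wednesday falls among the first (month-length − 28) days — i.e. when January 1 is one of Wednesday/Tuesday/Monday.
January 1 by year: 2237:Sun 2238:Mon✓ 2239:Tue✓ 2240:Wed✓ 2241:Fri 2242:Sat 2243:Sun 2244:Mon✓ 2245:Wed✓ 2246:Thu 2247:Fri 2248:Sat 2249:Mon✓ 2250:Tue✓ 2251:Wed✓ …(7 more)… 2259:Sat 2260:Sun 2261:Tue✓ 2262:Wed✓ 2263:Thu 2264:Fri 2265:Sun 2266:Mon✓ 2267:Tue✓ 2268:Wed✓ 2269:Fri 2270:Sat 2271:Sun 2272:Mon✓ 2273:Wed✓
Years with five Wednesdays: 2238, 2239, 2240, 2244, 2245, 2249, 2250, 2251, 2255, 2256, 2261, 2262, 2266, 2267, 2268, 2272, 2273 → 17.

17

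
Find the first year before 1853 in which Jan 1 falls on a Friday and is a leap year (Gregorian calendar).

1836

Jan 1 advances by 2 weekdays after a leap year and by 1 after a common year.
1853: Jan 1 is Saturday.
1852: Thursday (leap)
1851: Wednesday
1850: Tuesday
1849: Monday
1848: Saturday (leap)
1847: Friday
1846: Thursday
1845: Wednesday
1844: Monday (leap)
1843: Sunday
1842: Saturday
1841: Friday
1840: Wednesday (leap)
1839: Tuesday
1838: Monday
1837: Sunday
1836: Friday (leap)
1836 begins on a Friday and is a leap year.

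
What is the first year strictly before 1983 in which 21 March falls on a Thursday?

1974

From one year to the next, a fixed date's weekday advances by 1, or by 2 when a Feb 29 lies between the two dates.
1983: March 21 is Monday.
1982: Sunday (−1)
1981: Saturday (−1)
1980: Friday (−1)
1979: Wednesday (−2)
1978: Tuesday (−1)
1977: Monday (−1)
1976: Sunday (−1)
1975: Friday (−2)
1974: Thursday (−1)
21 March falls on a Thursday in 1974.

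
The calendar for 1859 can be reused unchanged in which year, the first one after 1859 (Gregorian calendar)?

1870

Two years share a calendar iff Jan 1 falls on the same weekday and both are leap or both are common. 1859: Jan 1 is Saturday, common year.
1860: Jan 1 Sunday, leap
1861: Jan 1 Tuesday, common
1862: Jan 1 Wednesday, common
1863: Jan 1 Thursday, common
1864: Jan 1 Friday, leap
1865: Jan 1 Sunday, common
1866: Jan 1 Monday, common
1867: Jan 1 Tuesday, common
1868: Jan 1 Wednesday, leap
1869: Jan 1 Friday, common
1870: Jan 1 Saturday, common
1870 matches on both conditions.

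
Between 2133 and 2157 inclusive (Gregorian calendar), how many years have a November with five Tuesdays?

November has 30 days; it has five Tuesdays when Tuesday falls among the first (month-length − 28) days — i.e. when November 1 is one of Tuesday/Monday.
November 1 by year: 2133:Sun 2134:Mon✓ 2135:Tue✓ 2136:Thu 2137:Fri 2138:Sat 2139:Sun 2140:Tue✓ 2141:Wed 2142:Thu 2143:Fri 2144:Sun 2145:Mon✓ 2146:Tue✓ 2147:Wed 2148:Fri 2149:Sat 2150:Sun 2151:Mon✓ 2152:Wed 2153:Thu 2154:Fri 2155:Sat 2156:Mon✓ 2157:Tue✓
Years with five Tuesdays: 2134, 2135, 2140, 2145, 2146, 2151, 2156, 2157 → 8.

8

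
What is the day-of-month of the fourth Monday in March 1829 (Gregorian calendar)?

March 1, 1829 is a Sunday, so the first Monday is the 2nd.
The fourth Monday is 2 + 21 = 23.

23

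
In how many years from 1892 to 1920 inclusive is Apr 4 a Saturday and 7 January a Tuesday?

2

Check each year's weekday for Apr 4 and 7 January:
  1892: Mon/Thu  1893: Tue/Sat  1894: Wed/Sun  1895: Thu/Mon  1896: Sat/Tue ✓  1897: Sun/Thu  1898: Mon/Fri  1899: Tue/Sat  1900: Wed/Sun  1901: Thu/Mon  1902: Fri/Tue  1903: Sat/Wed  1904: Mon/Thu  1905: Tue/Sat  1906: Wed/Sun  1907: Thu/Mon  1908: Sat/Tue ✓  1909: Sun/Thu  1910: Mon/Fri  1911: Tue/Sat  1912: Thu/Sun  1913: Fri/Tue  1914: Sat/Wed  1915: Sun/Thu  1916: Tue/Fri  1917: Wed/Sun  1918: Thu/Mon  1919: Fri/Tue  1920: Sun/Wed
Both conditions hold in: 1896, 1908 — 2.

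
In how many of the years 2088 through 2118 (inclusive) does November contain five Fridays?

November has 30 days; it has five Fridays when Friday falls among the first (month-length − 28) days — i.e. when November 1 is one of Friday/Thursday.
November 1 by year: 2088:Mon 2089:Tue 2090:Wed 2091:Thu✓ 2092:Sat 2093:Sun 2094:Mon 2095:Tue 2096:Thu✓ 2097:Fri✓ 2098:Sat 2099:Sun 2100:Mon 2101:Tue 2102:Wed 2103:Thu✓ 2104:Sat 2105:Sun 2106:Mon 2107:Tue 2108:Thu✓ 2109:Fri✓ 2110:Sat 2111:Sun 2112:Tue 2113:Wed 2114:Thu✓ 2115:Fri✓ 2116:Sun 2117:Mon 2118:Tue
Years with five Fridays: 2091, 2096, 2097, 2103, 2108, 2109, 2114, 2115 → 8.

8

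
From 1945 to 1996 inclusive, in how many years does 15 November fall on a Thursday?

8

Track 15 November's weekday year by year (advancing +1, or +2 across a Feb 29):
  1945: Thu ✓  1946: Fri (+1)  1947: Sat (+1)  1948: Mon (+2)  1949: Tue (+1)
  1950: Wed (+1)  1951: Thu (+1) ✓  1952: Sat (+2)  1953: Sun (+1)  1954: Mon (+1)
  1955: Tue (+1)  1956: Thu (+2) ✓  1957: Fri (+1)  1958: Sat (+1)  … (24 more years) …
  1983: Tue (+1)  1984: Thu (+2) ✓  1985: Fri (+1)  1986: Sat (+1)  1987: Sun (+1)
  1988: Tue (+2)  1989: Wed (+1)  1990: Thu (+1) ✓  1991: Fri (+1)  1992: Sun (+2)
  1993: Mon (+1)  1994: Tue (+1)  1995: Wed (+1)  1996: Fri (+2)
Thursday years: 1945, 1951, 1956, 1962, 1973, 1979, 1984, 1990 — 8 in total.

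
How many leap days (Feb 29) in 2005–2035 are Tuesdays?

1

Leap years in 2005–2035: 7 of them.
Feb 29 weekday advances by 5 (mod 7) from one leap year to the next four years later (or differs when a century non-leap intervenes).
Leap-day weekdays: 2008:Fri 2012:Wed 2016:Mon 2020:Sat 2024:Thu 2028:Tue✓ 2032:Sun
Tuesday: 2028 → 1.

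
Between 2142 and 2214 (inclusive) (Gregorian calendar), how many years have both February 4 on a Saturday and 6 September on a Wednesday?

7

Check each year's weekday for February 4 and 6 September:
  2142: Sun/Thu  2143: Mon/Fri  2144: Tue/Sun  2145: Thu/Mon  2146: Fri/Tue  2147: Sat/Wed ✓  2148: Sun/Fri  2149: Tue/Sat  2150: Wed/Sun  2151: Thu/Mon  2152: Fri/Wed  2153: Sun/Thu  2154: Mon/Fri  2155: Tue/Sat  …(45 more)…  2201: Wed/Sun  2202: Thu/Mon  2203: Fri/Tue  2204: Sat/Thu  2205: Mon/Fri  2206: Tue/Sat  2207: Wed/Sun  2208: Thu/Tue  2209: Sat/Wed ✓  2210: Sun/Thu  2211: Mon/Fri  2212: Tue/Sun  2213: Thu/Mon  2214: Fri/Tue
Both conditions hold in: 2147, 2158, 2169, 2175, 2186, 2197, 2209 — 7.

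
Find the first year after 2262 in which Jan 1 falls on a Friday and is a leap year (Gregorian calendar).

Jan 1 advances by 2 weekdays after a leap year and by 1 after a common year.
2262: Jan 1 is Wednesday.
2263: Thursday
2264: Friday (leap)
2264 begins on a Friday and is a leap year.

2264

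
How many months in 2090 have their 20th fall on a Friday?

Check the 20th of each month of 2090: Jan 20: Fri, Feb 20: Mon, Mar 20: Mon, Apr 20: Thu, May 20: Sat, Jun 20: Tue, Jul 20: Thu, Aug 20: Sun, Sep 20: Wed, Oct 20: Fri, Nov 20: Mon, Dec 20: Wed.
Friday occurs in January, October — 2 months.

2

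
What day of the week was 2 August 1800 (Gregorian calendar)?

Saturday

January 1, 1800 is a Wednesday.
August 2 is day 214 of the year, i.e. 213 days after Jan 1.
213 mod 7 = 3, so advance 3 weekdays from Wednesday: Saturday.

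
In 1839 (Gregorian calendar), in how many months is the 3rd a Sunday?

3

Check the 3rd of each month of 1839: Jan 3: Thu, Feb 3: Sun, Mar 3: Sun, Apr 3: Wed, May 3: Fri, Jun 3: Mon, Jul 3: Wed, Aug 3: Sat, Sep 3: Tue, Oct 3: Thu, Nov 3: Sun, Dec 3: Tue.
Sunday occurs in February, March, November — 3 months.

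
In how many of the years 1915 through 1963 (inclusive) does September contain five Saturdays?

15

September has 30 days; it has five Saturdays when Saturday falls among the first (month-length − 28) days — i.e. when September 1 is one of Saturday/Friday.
September 1 by year: 1915:Wed 1916:Fri✓ 1917:Sat✓ 1918:Sun 1919:Mon 1920:Wed 1921:Thu 1922:Fri✓ 1923:Sat✓ 1924:Mon 1925:Tue 1926:Wed 1927:Thu 1928:Sat✓ 1929:Sun …(19 more)… 1949:Thu 1950:Fri✓ 1951:Sat✓ 1952:Mon 1953:Tue 1954:Wed 1955:Thu 1956:Sat✓ 1957:Sun 1958:Mon 1959:Tue 1960:Thu 1961:Fri✓ 1962:Sat✓ 1963:Sun
Years with five Saturdays: 1916, 1917, 1922, 1923, 1928, 1933, 1934, 1939, 1944, 1945, 1950, 1951, 1956, 1961, 1962 → 15.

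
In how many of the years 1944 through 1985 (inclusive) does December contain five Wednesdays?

17

December has 31 days; it has five Wednesdays when Wednesday falls among the first (month-length − 28) days — i.e. when December 1 is one of Wednesday/Tuesday/Monday.
December 1 by year: 1944:Fri 1945:Sat 1946:Sun 1947:Mon✓ 1948:Wed✓ 1949:Thu 1950:Fri 1951:Sat 1952:Mon✓ 1953:Tue✓ 1954:Wed✓ 1955:Thu 1956:Sat 1957:Sun 1958:Mon✓ …(12 more)… 1971:Wed✓ 1972:Fri 1973:Sat 1974:Sun 1975:Mon✓ 1976:Wed✓ 1977:Thu 1978:Fri 1979:Sat 1980:Mon✓ 1981:Tue✓ 1982:Wed✓ 1983:Thu 1984:Sat 1985:Sun
Years with five Wednesdays: 1947, 1948, 1952, 1953, 1954, 1958, 1959, 1964, 1965, 1969, 1970, 1971, 1975, 1976, 1980, 1981, 1982 → 17.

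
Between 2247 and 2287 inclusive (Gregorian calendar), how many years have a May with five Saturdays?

18

May has 31 days; it has five Saturdays when Saturday falls among the first (month-length − 28) days — i.e. when May 1 is one of Saturday/Friday/Thursday.
May 1 by year: 2247:Sat✓ 2248:Mon 2249:Tue 2250:Wed 2251:Thu✓ 2252:Sat✓ 2253:Sun 2254:Mon 2255:Tue 2256:Thu✓ 2257:Fri✓ 2258:Sat✓ 2259:Sun 2260:Tue 2261:Wed …(11 more)… 2273:Thu✓ 2274:Fri✓ 2275:Sat✓ 2276:Mon 2277:Tue 2278:Wed 2279:Thu✓ 2280:Sat✓ 2281:Sun 2282:Mon 2283:Tue 2284:Thu✓ 2285:Fri✓ 2286:Sat✓ 2287:Sun
Years with five Saturdays: 2247, 2251, 2252, 2256, 2257, 2258, 2262, 2263, 2268, 2269, 2273, 2274, 2275, 2279, 2280, 2284, 2285, 2286 → 18.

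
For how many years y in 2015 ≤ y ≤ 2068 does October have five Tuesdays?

23

October has 31 days; it has five Tuesdays when Tuesday falls among the first (month-length − 28) days — i.e. when October 1 is one of Tuesday/Monday/Sunday.
October 1 by year: 2015:Thu 2016:Sat 2017:Sun✓ 2018:Mon✓ 2019:Tue✓ 2020:Thu 2021:Fri 2022:Sat 2023:Sun✓ 2024:Tue✓ 2025:Wed 2026:Thu 2027:Fri 2028:Sun✓ 2029:Mon✓ …(24 more)… 2054:Thu 2055:Fri 2056:Sun✓ 2057:Mon✓ 2058:Tue✓ 2059:Wed 2060:Fri 2061:Sat 2062:Sun✓ 2063:Mon✓ 2064:Wed 2065:Thu 2066:Fri 2067:Sat 2068:Mon✓
Years with five Tuesdays: 2017, 2018, 2019, 2023, 2024, 2028, 2029, 2030, 2034, 2035, 2040, 2041, 2045, 2046, 2047, 2051, 2052, 2056, 2057, 2058, 2062, 2063, 2068 → 23.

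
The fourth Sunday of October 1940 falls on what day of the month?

October 1, 1940 is a Tuesday, so the first Sunday is the 6th.
The fourth Sunday is 6 + 21 = 27.

27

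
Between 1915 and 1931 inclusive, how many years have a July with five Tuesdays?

July has 31 days; it has five Tuesdays when Tuesday falls among the first (month-length − 28) days — i.e. when July 1 is one of Tuesday/Monday/Sunday.
July 1 by year: 1915:Thu 1916:Sat 1917:Sun✓ 1918:Mon✓ 1919:Tue✓ 1920:Thu 1921:Fri 1922:Sat 1923:Sun✓ 1924:Tue✓ 1925:Wed 1926:Thu 1927:Fri 1928:Sun✓ 1929:Mon✓ 1930:Tue✓ 1931:Wed
Years with five Tuesdays: 1917, 1918, 1919, 1923, 1924, 1928, 1929, 1930 → 8.

8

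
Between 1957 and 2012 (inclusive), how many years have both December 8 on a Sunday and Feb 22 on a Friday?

6

Check each year's weekday for December 8 and Feb 22:
  1957: Sun/Fri ✓  1958: Mon/Sat  1959: Tue/Sun  1960: Thu/Mon  1961: Fri/Wed  1962: Sat/Thu  1963: Sun/Fri ✓  1964: Tue/Sat  1965: Wed/Mon  1966: Thu/Tue  1967: Fri/Wed  1968: Sun/Thu  1969: Mon/Sat  1970: Tue/Sun  …(28 more)…  1999: Wed/Mon  2000: Fri/Tue  2001: Sat/Thu  2002: Sun/Fri ✓  2003: Mon/Sat  2004: Wed/Sun  2005: Thu/Tue  2006: Fri/Wed  2007: Sat/Thu  2008: Mon/Fri  2009: Tue/Sun  2010: Wed/Mon  2011: Thu/Tue  2012: Sat/Wed
Both conditions hold in: 1957, 1963, 1974, 1985, 1991, 2002 — 6.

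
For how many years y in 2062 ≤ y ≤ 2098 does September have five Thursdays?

September has 30 days; it has five Thursdays when Thursday falls among the first (month-length − 28) days — i.e. when September 1 is one of Thursday/Wednesday.
September 1 by year: 2062:Fri 2063:Sat 2064:Mon 2065:Tue 2066:Wed✓ 2067:Thu✓ 2068:Sat 2069:Sun 2070:Mon 2071:Tue 2072:Thu✓ 2073:Fri 2074:Sat 2075:Sun 2076:Tue …(7 more)… 2084:Fri 2085:Sat 2086:Sun 2087:Mon 2088:Wed✓ 2089:Thu✓ 2090:Fri 2091:Sat 2092:Mon 2093:Tue 2094:Wed✓ 2095:Thu✓ 2096:Sat 2097:Sun 2098:Mon
Years with five Thursdays: 2066, 2067, 2072, 2077, 2078, 2083, 2088, 2089, 2094, 2095 → 10.

10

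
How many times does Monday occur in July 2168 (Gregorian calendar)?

July 2168 has 31 days and begins on Friday.
The first Monday is July 4.
Mondays fall on 4, 11, 18, 25 — that's 4.

4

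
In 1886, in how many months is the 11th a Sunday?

Check the 11th of each month of 1886: Jan 11: Mon, Feb 11: Thu, Mar 11: Thu, Apr 11: Sun, May 11: Tue, Jun 11: Fri, Jul 11: Sun, Aug 11: Wed, Sep 11: Sat, Oct 11: Mon, Nov 11: Thu, Dec 11: Sat.
Sunday occurs in April, July — 2 months.

2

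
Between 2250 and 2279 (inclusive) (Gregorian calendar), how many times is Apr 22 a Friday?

Track Apr 22's weekday year by year (advancing +1, or +2 across a Feb 29):
  2250: Mon  2251: Tue (+1)  2252: Thu (+2)  2253: Fri (+1) ✓  2254: Sat (+1)
  2255: Sun (+1)  2256: Tue (+2)  2257: Wed (+1)  2258: Thu (+1)  2259: Fri (+1) ✓
  2260: Sun (+2)  2261: Mon (+1)  2262: Tue (+1)  2263: Wed (+1)  2264: Fri (+2) ✓
  2265: Sat (+1)  2266: Sun (+1)  2267: Mon (+1)  2268: Wed (+2)  2269: Thu (+1)
  2270: Fri (+1) ✓  2271: Sat (+1)  2272: Mon (+2)  2273: Tue (+1)  2274: Wed (+1)
  2275: Thu (+1)  2276: Sat (+2)  2277: Sun (+1)  2278: Mon (+1)  2279: Tue (+1)
Friday years: 2253, 2259, 2264, 2270 — 4 in total.

4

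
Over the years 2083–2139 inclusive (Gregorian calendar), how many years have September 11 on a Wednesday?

Track September 11's weekday year by year (advancing +1, or +2 across a Feb 29):
  2083: Sat  2084: Mon (+2)  2085: Tue (+1)  2086: Wed (+1) ✓  2087: Thu (+1)
  2088: Sat (+2)  2089: Sun (+1)  2090: Mon (+1)  2091: Tue (+1)  2092: Thu (+2)
  2093: Fri (+1)  2094: Sat (+1)  2095: Sun (+1)  2096: Tue (+2)  … (29 more years) …
  2126: Wed (+1) ✓  2127: Thu (+1)  2128: Sat (+2)  2129: Sun (+1)  2130: Mon (+1)
  2131: Tue (+1)  2132: Thu (+2)  2133: Fri (+1)  2134: Sat (+1)  2135: Sun (+1)
  2136: Tue (+2)  2137: Wed (+1) ✓  2138: Thu (+1)  2139: Fri (+1)
Wednesday years: 2086, 2097, 2109, 2115, 2120, 2126, 2137 — 7 in total.

7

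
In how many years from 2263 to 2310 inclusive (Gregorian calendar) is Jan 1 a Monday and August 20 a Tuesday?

1

Check each year's weekday for Jan 1 and August 20:
  2263: Thu/Thu  2264: Fri/Sat  2265: Sun/Sun  2266: Mon/Mon  2267: Tue/Tue  2268: Wed/Thu  2269: Fri/Fri  2270: Sat/Sat  2271: Sun/Sun  2272: Mon/Tue ✓  2273: Wed/Wed  2274: Thu/Thu  2275: Fri/Fri  2276: Sat/Sun  …(20 more)…  2297: Fri/Fri  2298: Sat/Sat  2299: Sun/Sun  2300: Mon/Mon  2301: Tue/Tue  2302: Wed/Wed  2303: Thu/Thu  2304: Fri/Sat  2305: Sun/Sun  2306: Mon/Mon  2307: Tue/Tue  2308: Wed/Thu  2309: Fri/Fri  2310: Sat/Sat
Both conditions hold in: 2272 — 1.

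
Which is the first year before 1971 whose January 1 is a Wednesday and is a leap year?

1964

Jan 1 advances by 2 weekdays after a leap year and by 1 after a common year.
1971: Jan 1 is Friday.
1970: Thursday
1969: Wednesday
1968: Monday (leap)
1967: Sunday
1966: Saturday
1965: Friday
1964: Wednesday (leap)
1964 begins on a Wednesday and is a leap year.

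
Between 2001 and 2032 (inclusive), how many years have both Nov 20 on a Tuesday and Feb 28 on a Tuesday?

Check each year's weekday for Nov 20 and Feb 28:
  2001: Tue/Wed  2002: Wed/Thu  2003: Thu/Fri  2004: Sat/Sat  2005: Sun/Mon  2006: Mon/Tue  2007: Tue/Wed  2008: Thu/Thu  2009: Fri/Sat  2010: Sat/Sun  2011: Sun/Mon  2012: Tue/Tue ✓  2013: Wed/Thu  2014: Thu/Fri  …(4 more)…  2019: Wed/Thu  2020: Fri/Fri  2021: Sat/Sun  2022: Sun/Mon  2023: Mon/Tue  2024: Wed/Wed  2025: Thu/Fri  2026: Fri/Sat  2027: Sat/Sun  2028: Mon/Mon  2029: Tue/Wed  2030: Wed/Thu  2031: Thu/Fri  2032: Sat/Sat
Both conditions hold in: 2012 — 1.

1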